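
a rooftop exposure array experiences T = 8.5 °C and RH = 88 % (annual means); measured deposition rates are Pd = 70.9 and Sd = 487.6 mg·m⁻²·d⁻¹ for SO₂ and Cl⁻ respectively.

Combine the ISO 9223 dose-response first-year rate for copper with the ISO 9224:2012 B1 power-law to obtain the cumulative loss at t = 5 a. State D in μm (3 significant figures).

D(5) = 12.7 μm

copper: T≤10 °C ⇒ hinge +0.126·(8.5−10) = -0.1890
  SO₂ term: 0.0053·70.9^0.26·exp(0.059·88-0.1890) = 2.389
  Sd branch = 0.01025·Sd^0.27·e^(0.036·RH+0.049·T) = 1.964 μm/a
  sum: 2.389 + 1.964 → r_corr = 4.353 μm/a
ISO 9224: D(t) = r_corr · t^b with b = 0.667 (copper, B1)
  D(5) = 4.353 × 5^0.667 = 4.353 × 2.926 = 12.74 μm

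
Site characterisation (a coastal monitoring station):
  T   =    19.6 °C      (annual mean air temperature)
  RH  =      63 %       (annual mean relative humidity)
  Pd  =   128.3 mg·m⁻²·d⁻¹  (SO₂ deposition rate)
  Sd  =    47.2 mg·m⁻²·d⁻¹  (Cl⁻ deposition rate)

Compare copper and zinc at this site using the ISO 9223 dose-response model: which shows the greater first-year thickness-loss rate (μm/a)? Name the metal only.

copper: temperature factor f = -0.080·(9.6) = -0.7680
  SO₂ term: 0.0053·128.3^0.26·exp(0.059·63-0.7680) = 0.3574
  Cl⁻ term: 0.01025·47.2^0.27·exp(0.036·63+0.049·19.6) = 0.7324
  r_corr = 0.3574 + 0.7324 = 1.09 μm/a
zinc: T>10 °C ⇒ hinge -0.071·(19.6−10) = -0.6816
  SO₂ term: 0.0129·128.3^0.44·exp(0.046·63-0.6816) = 1.002
  Cl⁻ term: 0.0175·47.2^0.57·exp(0.008·63+0.085·19.6) = 1.379
  sum: 1.002 + 1.379 → r_corr = 2.381 μm/a
Ordering by μm/a: zinc (2.38) > copper (1.09)

zinc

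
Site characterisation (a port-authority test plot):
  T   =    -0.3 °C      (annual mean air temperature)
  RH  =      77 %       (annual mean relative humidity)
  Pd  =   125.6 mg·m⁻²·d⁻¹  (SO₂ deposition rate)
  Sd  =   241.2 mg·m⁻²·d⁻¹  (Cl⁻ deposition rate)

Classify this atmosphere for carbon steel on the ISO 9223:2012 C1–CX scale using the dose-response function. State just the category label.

C4

carbon steel: f(T) = +0.150·(T−10) [T≤10 °C] = -1.5450
  Pd branch = 1.77·Pd^0.52·e^(0.02·RH+f) = 21.74 μm/a
  Sd branch = 0.102·Sd^0.62·e^(0.033·RH+0.04·T) = 38.37 μm/a
  r_corr = 21.74 + 38.37 = 60.11 μm/a
Category bounds: 50…80 μm/a bracket r_corr ⇒ C4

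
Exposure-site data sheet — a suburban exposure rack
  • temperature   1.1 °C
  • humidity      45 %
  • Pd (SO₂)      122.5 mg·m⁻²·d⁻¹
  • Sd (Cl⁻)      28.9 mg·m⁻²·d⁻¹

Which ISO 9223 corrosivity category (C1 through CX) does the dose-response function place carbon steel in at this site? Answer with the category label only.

carbon steel: temperature factor f = +0.150·(-8.9) = -1.3350
  sulphur-dioxide contribution → 13.96 μm/a
  chloride contribution → 3.788 μm/a
  total first-year rate 17.75 μm/a
17.7 μm/a falls in (1.3, 25] for carbon steel → category C2

C2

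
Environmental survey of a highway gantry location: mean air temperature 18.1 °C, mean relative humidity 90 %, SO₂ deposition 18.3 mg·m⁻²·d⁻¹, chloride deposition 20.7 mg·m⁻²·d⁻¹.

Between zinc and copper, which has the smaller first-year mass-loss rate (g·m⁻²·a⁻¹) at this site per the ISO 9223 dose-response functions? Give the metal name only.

zinc

zinc: temperature factor f = -0.071·(8.1) = -0.5751
  Pd branch = 0.0129·Pd^0.44·e^(0.046·RH+f) = 1.638 μm/a
  Sd branch = 0.0175·Sd^0.57·e^(0.008·RH+0.085·T) = 0.9419 μm/a
  sum: 1.638 + 0.9419 → r_corr = 2.58 μm/a
  mass loss = 2.58 μm/a × 7.14 g/cm³ = 18.42 g·m⁻²·a⁻¹
copper: f(T) = -0.080·(T−10) [T>10 °C] = -0.6480
  Pd branch = 0.0053·Pd^0.26·e^(0.059·RH+f) = 1.195 μm/a
  Cl⁻ term: 0.01025·20.7^0.27·exp(0.036·90+0.049·18.1) = 1.44
  sum: 1.195 + 1.44 → r_corr = 2.634 μm/a
  mass loss = 2.634 μm/a × 8.96 g/cm³ = 23.6 g·m⁻²·a⁻¹
Ordering by g·m⁻²·a⁻¹: copper (23.6) > zinc (18.4)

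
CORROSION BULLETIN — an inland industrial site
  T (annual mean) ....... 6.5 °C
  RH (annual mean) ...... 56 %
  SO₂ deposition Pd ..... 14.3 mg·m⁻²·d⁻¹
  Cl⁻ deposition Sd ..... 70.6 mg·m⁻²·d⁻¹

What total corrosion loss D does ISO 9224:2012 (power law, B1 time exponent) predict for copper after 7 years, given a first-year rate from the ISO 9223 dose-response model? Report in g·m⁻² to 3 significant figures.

copper: T≤10 °C ⇒ hinge +0.126·(6.5−10) = -0.4410
  sulphur-dioxide contribution → 0.1854 μm/a
  chloride contribution → 0.334 μm/a
  ⇒ r_corr(copper) = 0.5194 μm/a
Power-law: D(7) = r_corr · 7^0.667
  D(7) = 0.5194 × 7^0.667 = 0.5194 × 3.662 = 1.902 μm
  Mass loss = 1.902 μm × 8.96 g/cm³ = 17.04 g·m⁻²

D(7) = 17.0 g·m⁻²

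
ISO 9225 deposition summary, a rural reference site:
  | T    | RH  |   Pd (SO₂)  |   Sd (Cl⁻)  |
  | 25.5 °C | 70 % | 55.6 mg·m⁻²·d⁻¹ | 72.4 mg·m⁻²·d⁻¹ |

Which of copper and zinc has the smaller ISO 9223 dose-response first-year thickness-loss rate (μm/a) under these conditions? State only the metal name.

copper: T>10 °C ⇒ hinge -0.080·(25.5−10) = -1.2400
  sulphur-dioxide contribution → 0.2711 μm/a
  chloride contribution → 1.412 μm/a
  ⇒ r_corr(copper) = 1.683 μm/a
zinc: temperature factor f = -0.071·(15.5) = -1.1005
  sulphur-dioxide contribution → 0.6294 μm/a
  chloride contribution → 3.073 μm/a
  total first-year rate 3.703 μm/a
Ordering by μm/a: zinc (3.7) > copper (1.68)

copper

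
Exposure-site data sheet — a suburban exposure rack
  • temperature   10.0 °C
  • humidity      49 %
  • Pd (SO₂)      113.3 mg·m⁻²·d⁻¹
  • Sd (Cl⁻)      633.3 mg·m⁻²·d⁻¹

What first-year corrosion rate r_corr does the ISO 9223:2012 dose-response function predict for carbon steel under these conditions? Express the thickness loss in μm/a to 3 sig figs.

r_corr = 97.0 μm/a

carbon steel: T≤10 °C ⇒ hinge +0.150·(10.0−10) = +0.0000
  sulphur-dioxide contribution → 55.18 μm/a
  chloride contribution → 41.84 μm/a
  ⇒ r_corr(carbon steel) = 97.02 μm/a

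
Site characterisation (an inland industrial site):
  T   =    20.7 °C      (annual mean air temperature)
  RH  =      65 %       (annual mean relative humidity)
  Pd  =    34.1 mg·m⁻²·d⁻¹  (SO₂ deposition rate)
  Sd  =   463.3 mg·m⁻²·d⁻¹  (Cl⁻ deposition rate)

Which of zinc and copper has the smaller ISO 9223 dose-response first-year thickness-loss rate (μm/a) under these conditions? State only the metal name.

copper

zinc: T>10 °C ⇒ hinge -0.071·(20.7−10) = -0.7597
  SO₂ term: 0.0129·34.1^0.44·exp(0.046·65-0.7597) = 0.567
  Cl⁻ term: 0.0175·463.3^0.57·exp(0.008·65+0.085·20.7) = 5.657
  sum: 0.567 + 5.657 → r_corr = 6.224 μm/a
copper: T>10 °C ⇒ hinge -0.080·(20.7−10) = -0.8560
  Pd branch = 0.0053·Pd^0.26·e^(0.059·RH+f) = 0.2609 μm/a
  Sd branch = 0.01025·Sd^0.27·e^(0.036·RH+0.049·T) = 1.539 μm/a
  r_corr = 0.2609 + 1.539 = 1.8 μm/a
Ordering by μm/a: zinc (6.22) > copper (1.8)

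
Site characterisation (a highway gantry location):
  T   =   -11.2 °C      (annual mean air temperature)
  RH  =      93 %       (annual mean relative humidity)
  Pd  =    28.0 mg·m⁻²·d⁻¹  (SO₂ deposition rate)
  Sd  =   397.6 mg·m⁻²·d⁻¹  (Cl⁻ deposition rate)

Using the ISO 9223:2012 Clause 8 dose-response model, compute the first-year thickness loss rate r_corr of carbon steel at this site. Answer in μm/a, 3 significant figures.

carbon steel: T≤10 °C ⇒ hinge +0.150·(-11.2−10) = -3.1800
  sulphur-dioxide contribution → 2.674 μm/a
  chloride contribution → 57.35 μm/a
  ⇒ r_corr(carbon steel) = 60.03 μm/a

r_corr = 60.0 μm/a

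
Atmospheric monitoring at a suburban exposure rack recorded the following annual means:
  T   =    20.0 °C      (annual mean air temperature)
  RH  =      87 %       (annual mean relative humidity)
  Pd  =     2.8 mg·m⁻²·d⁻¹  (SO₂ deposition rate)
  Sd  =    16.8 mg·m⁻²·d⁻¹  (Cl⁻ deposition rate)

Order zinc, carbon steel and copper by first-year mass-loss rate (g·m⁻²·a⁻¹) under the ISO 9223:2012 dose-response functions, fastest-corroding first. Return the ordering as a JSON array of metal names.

zinc: T>10 °C ⇒ hinge -0.071·(20.0−10) = -0.7100
  sulphur-dioxide contribution → 0.5458 μm/a
  chloride contribution → 0.9595 μm/a
  ⇒ r_corr(zinc) = 1.505 μm/a
  mass loss = 1.505 μm/a × 7.14 g/cm³ = 10.75 g·m⁻²·a⁻¹
carbon steel: temperature factor f = -0.054·(10.0) = -0.5400
  sulphur-dioxide contribution → 10.04 μm/a
  chloride contribution → 23.05 μm/a
  total first-year rate 33.08 μm/a
  mass loss = 33.08 μm/a × 7.85 g/cm³ = 259.7 g·m⁻²·a⁻¹
copper: f(T) = -0.080·(T−10) [T>10 °C] = -0.8000
  sulphur-dioxide contribution → 0.5276 μm/a
  chloride contribution → 1.341 μm/a
  total first-year rate 1.868 μm/a
  mass loss = 1.868 μm/a × 8.96 g/cm³ = 16.74 g·m⁻²·a⁻¹
Ordering by g·m⁻²·a⁻¹: carbon steel (260) > copper (16.7) > zinc (10.7)

["carbon steel", "copper", "zinc"]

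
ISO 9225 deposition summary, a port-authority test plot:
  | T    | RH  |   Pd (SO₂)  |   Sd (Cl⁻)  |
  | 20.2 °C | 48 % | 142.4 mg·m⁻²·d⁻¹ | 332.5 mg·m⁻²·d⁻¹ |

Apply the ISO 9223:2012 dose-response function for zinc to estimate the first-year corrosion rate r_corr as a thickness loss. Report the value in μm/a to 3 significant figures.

r_corr = 4.42 μm/a

zinc: T>10 °C ⇒ hinge -0.071·(20.2−10) = -0.7242
  sulphur-dioxide contribution → 0.5041 μm/a
  chloride contribution → 3.917 μm/a
  ⇒ r_corr(zinc) = 4.421 μm/a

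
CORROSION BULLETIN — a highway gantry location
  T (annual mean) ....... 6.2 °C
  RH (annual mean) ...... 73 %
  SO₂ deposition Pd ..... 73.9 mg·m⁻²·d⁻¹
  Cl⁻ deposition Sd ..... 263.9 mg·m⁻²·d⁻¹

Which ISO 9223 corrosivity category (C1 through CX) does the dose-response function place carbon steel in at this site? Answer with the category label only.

C5

carbon steel: T≤10 °C ⇒ hinge +0.150·(6.2−10) = -0.5700
  Pd branch = 1.77·Pd^0.52·e^(0.02·RH+f) = 40.38 μm/a
  Cl⁻ term: 0.102·263.9^0.62·exp(0.033·73+0.04·6.2) = 46.11
  sum: 40.38 + 46.11 → r_corr = 86.49 μm/a
ISO 9223 Table 2 (carbon steel): 80 < 86.5 ≤ 200 μm/a ⇒ C5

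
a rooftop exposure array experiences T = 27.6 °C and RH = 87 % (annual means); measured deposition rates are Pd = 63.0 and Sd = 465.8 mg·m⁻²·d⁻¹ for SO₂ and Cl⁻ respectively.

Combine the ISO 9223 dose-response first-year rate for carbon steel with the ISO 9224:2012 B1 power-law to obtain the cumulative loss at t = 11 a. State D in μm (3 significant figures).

D(11) = 977 μm

carbon steel: temperature factor f = -0.054·(17.6) = -0.9504
  Pd branch = 1.77·Pd^0.52·e^(0.02·RH+f) = 33.62 μm/a
  Cl⁻ term: 0.102·465.8^0.62·exp(0.033·87+0.04·27.6) = 245
  sum: 33.62 + 245 → r_corr = 278.6 μm/a
Power-law: D(11) = r_corr · 11^0.523
  D(11) = 278.6 × 11^0.523 = 278.6 × 3.505 = 976.5 μm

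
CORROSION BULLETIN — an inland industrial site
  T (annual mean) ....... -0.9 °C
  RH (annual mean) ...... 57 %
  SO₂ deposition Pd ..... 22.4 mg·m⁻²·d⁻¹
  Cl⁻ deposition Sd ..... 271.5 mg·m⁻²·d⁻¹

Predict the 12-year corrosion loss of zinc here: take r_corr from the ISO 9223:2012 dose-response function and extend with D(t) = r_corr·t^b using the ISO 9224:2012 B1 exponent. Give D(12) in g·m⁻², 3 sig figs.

zinc: T≤10 °C ⇒ hinge +0.038·(-0.9−10) = -0.4142
  sulphur-dioxide contribution → 0.4608 μm/a
  chloride contribution → 0.6239 μm/a
  total first-year rate 1.085 μm/a
Long-term exponent b (ISO 9224 Table 2, B1) = 0.813
  D(12) = 1.085 × 12^0.813 = 1.085 × 7.54 = 8.179 μm
  Mass loss = 8.179 μm × 7.14 g/cm³ = 58.4 g·m⁻²

D(12) = 58.4 g·m⁻²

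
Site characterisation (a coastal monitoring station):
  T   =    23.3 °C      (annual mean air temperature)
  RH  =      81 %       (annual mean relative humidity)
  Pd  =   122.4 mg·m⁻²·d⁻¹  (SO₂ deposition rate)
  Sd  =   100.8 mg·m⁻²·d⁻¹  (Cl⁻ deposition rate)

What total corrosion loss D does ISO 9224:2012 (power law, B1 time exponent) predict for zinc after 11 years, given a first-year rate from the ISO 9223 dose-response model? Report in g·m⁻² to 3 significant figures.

zinc: temperature factor f = -0.071·(13.3) = -0.9443
  sulphur-dioxide contribution → 1.727 μm/a
  chloride contribution → 3.362 μm/a
  ⇒ r_corr(zinc) = 5.089 μm/a
Power-law: D(11) = r_corr · 11^0.813
  D(11) = 5.089 × 11^0.813 = 5.089 × 7.025 = 35.75 μm
  Mass loss = 35.75 μm × 7.14 g/cm³ = 255.2 g·m⁻²

D(11) = 255 g·m⁻²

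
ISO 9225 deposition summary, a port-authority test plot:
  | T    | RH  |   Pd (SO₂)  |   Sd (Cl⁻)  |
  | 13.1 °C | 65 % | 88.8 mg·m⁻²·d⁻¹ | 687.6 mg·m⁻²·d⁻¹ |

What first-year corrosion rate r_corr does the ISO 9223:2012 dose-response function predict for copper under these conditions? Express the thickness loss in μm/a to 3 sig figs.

r_corr = 1.79 μm/a

copper: f(T) = -0.080·(T−10) [T>10 °C] = -0.2480
  sulphur-dioxide contribution → 0.6147 μm/a
  chloride contribution → 1.18 μm/a
  total first-year rate 1.795 μm/a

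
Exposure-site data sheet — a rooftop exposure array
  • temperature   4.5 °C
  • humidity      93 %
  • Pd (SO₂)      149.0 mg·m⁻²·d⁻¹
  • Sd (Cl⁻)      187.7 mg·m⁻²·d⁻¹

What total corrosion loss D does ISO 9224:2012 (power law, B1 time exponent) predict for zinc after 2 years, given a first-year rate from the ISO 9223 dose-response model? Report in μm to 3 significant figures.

zinc: T≤10 °C ⇒ hinge +0.038·(4.5−10) = -0.2090
  Pd branch = 0.0129·Pd^0.44·e^(0.046·RH+f) = 6.822 μm/a
  Sd branch = 0.0175·Sd^0.57·e^(0.008·RH+0.085·T) = 1.067 μm/a
  r_corr = 6.822 + 1.067 = 7.889 μm/a
Long-term exponent b (ISO 9224 Table 2, B1) = 0.813
  D(2) = 7.889 × 2^0.813 = 7.889 × 1.757 = 13.86 μm

D(2) = 13.9 μm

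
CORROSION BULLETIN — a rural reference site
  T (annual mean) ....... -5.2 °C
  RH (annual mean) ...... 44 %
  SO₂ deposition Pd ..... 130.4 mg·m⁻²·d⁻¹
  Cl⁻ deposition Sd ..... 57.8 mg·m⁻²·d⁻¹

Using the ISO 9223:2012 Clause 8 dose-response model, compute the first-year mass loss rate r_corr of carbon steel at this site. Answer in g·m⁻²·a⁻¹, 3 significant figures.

r_corr = 77.5 g·m⁻²·a⁻¹

carbon steel: temperature factor f = +0.150·(-15.2) = -2.2800
  sulphur-dioxide contribution → 5.494 μm/a
  chloride contribution → 4.378 μm/a
  ⇒ r_corr(carbon steel) = 9.872 μm/a
Convert to mass loss: 9.872 μm/a × 7.85 g/cm³ = 77.5 g·m⁻²·a⁻¹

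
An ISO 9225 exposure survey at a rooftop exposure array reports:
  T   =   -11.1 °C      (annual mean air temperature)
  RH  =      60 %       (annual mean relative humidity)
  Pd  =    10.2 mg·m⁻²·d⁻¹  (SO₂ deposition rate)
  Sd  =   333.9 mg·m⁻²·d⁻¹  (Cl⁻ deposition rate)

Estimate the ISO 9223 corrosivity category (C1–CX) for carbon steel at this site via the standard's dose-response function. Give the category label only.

C2

carbon steel: f(T) = +0.150·(T−10) [T≤10 °C] = -3.1650
  Pd branch = 1.77·Pd^0.52·e^(0.02·RH+f) = 0.83 μm/a
  Cl⁻ term: 0.102·333.9^0.62·exp(0.033·60+0.04·-11.1) = 17.39
  sum: 0.83 + 17.39 → r_corr = 18.22 μm/a
Category bounds: 1.3…25 μm/a bracket r_corr ⇒ C2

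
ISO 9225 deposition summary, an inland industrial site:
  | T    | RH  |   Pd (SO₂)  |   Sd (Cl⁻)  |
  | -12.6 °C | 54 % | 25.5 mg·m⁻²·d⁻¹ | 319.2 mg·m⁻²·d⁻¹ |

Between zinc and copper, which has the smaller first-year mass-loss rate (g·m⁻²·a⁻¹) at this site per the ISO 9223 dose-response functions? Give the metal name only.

copper

zinc: T≤10 °C ⇒ hinge +0.038·(-12.6−10) = -0.8588
  sulphur-dioxide contribution → 0.2724 μm/a
  chloride contribution → 0.2471 μm/a
  total first-year rate 0.5195 μm/a
  mass loss = 0.5195 μm/a × 7.14 g/cm³ = 3.709 g·m⁻²·a⁻¹
copper: temperature factor f = +0.126·(-22.6) = -2.8476
  sulphur-dioxide contribution → 0.01726 μm/a
  chloride contribution → 0.1832 μm/a
  ⇒ r_corr(copper) = 0.2005 μm/a
  mass loss = 0.2005 μm/a × 8.96 g/cm³ = 1.796 g·m⁻²·a⁻¹
Ordering by g·m⁻²·a⁻¹: zinc (3.71) > copper (1.8)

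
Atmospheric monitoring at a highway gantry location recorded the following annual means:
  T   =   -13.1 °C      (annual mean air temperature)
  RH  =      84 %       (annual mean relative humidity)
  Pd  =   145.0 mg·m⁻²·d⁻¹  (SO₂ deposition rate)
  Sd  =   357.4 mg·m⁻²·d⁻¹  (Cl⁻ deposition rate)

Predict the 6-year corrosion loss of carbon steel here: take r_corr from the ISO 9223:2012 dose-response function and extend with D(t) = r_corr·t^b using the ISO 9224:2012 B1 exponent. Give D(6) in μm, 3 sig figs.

carbon steel: f(T) = +0.150·(T−10) [T≤10 °C] = -3.4650
  SO₂ term: 1.77·145.0^0.52·exp(0.02·84-3.4650) = 3.951
  Sd branch = 0.102·Sd^0.62·e^(0.033·RH+0.04·T) = 36.97 μm/a
  sum: 3.951 + 36.97 → r_corr = 40.92 μm/a
ISO 9224: D(t) = r_corr · t^b with b = 0.523 (carbon steel, B1)
  D(6) = 40.92 × 6^0.523 = 40.92 × 2.553 = 104.5 μm

D(6) = 104 μm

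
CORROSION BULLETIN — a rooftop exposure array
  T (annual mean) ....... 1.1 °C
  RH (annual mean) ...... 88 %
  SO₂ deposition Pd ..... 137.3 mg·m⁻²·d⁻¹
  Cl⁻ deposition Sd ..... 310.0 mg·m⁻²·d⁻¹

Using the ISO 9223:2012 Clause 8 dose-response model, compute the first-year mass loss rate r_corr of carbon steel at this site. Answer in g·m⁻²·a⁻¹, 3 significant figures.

carbon steel: temperature factor f = +0.150·(-8.9) = -1.3350
  sulphur-dioxide contribution → 35.01 μm/a
  chloride contribution → 68.16 μm/a
  total first-year rate 103.2 μm/a
Convert to mass loss: 103.2 μm/a × 7.85 g/cm³ = 809.9 g·m⁻²·a⁻¹

r_corr = 810 g·m⁻²·a⁻¹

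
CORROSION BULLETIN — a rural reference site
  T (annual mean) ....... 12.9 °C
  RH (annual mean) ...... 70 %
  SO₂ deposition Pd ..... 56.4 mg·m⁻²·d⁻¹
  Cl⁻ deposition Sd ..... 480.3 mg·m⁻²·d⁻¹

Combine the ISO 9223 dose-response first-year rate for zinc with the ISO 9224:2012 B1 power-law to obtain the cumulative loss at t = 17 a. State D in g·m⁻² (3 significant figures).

D(17) = 332 g·m⁻²

zinc: temperature factor f = -0.071·(2.9) = -0.2059
  SO₂ term: 0.0129·56.4^0.44·exp(0.046·70-0.2059) = 1.549
  Sd branch = 0.0175·Sd^0.57·e^(0.008·RH+0.085·T) = 3.097 μm/a
  r_corr = 1.549 + 3.097 = 4.646 μm/a
Power-law: D(17) = r_corr · 17^0.813
  D(17) = 4.646 × 17^0.813 = 4.646 × 10.01 = 46.5 μm
  Mass loss = 46.5 μm × 7.14 g/cm³ = 332 g·m⁻²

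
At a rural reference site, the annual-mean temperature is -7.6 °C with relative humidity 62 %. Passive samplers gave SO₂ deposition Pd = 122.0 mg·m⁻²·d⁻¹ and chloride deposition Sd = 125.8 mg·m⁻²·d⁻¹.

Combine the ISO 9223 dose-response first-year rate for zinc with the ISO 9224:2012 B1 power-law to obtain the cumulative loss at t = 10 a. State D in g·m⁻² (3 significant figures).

zinc: T≤10 °C ⇒ hinge +0.038·(-7.6−10) = -0.6688
  SO₂ term: 0.0129·122.0^0.44·exp(0.046·62-0.6688) = 0.9479
  Cl⁻ term: 0.0175·125.8^0.57·exp(0.008·62+0.085·-7.6) = 0.237
  r_corr = 0.9479 + 0.237 = 1.185 μm/a
Power-law: D(10) = r_corr · 10^0.813
  D(10) = 1.185 × 10^0.813 = 1.185 × 6.501 = 7.703 μm
  Mass loss = 7.703 μm × 7.14 g/cm³ = 55 g·m⁻²

D(10) = 55.0 g·m⁻²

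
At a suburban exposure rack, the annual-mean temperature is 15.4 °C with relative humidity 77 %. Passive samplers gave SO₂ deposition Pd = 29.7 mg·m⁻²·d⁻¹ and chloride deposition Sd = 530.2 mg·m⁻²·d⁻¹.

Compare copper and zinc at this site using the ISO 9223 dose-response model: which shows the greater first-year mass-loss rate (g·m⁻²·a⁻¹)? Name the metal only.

zinc

copper: T>10 °C ⇒ hinge -0.080·(15.4−10) = -0.4320
  SO₂ term: 0.0053·29.7^0.26·exp(0.059·77-0.4320) = 0.7809
  Sd branch = 0.01025·Sd^0.27·e^(0.036·RH+0.049·T) = 1.896 μm/a
  r_corr = 0.7809 + 1.896 = 2.677 μm/a
  mass loss = 2.677 μm/a × 8.96 g/cm³ = 23.99 g·m⁻²·a⁻¹
zinc: f(T) = -0.071·(T−10) [T>10 °C] = -0.3834
  Pd branch = 0.0129·Pd^0.44·e^(0.046·RH+f) = 1.35 μm/a
  Cl⁻ term: 0.0175·530.2^0.57·exp(0.008·77+0.085·15.4) = 4.285
  r_corr = 1.35 + 4.285 = 5.635 μm/a
  mass loss = 5.635 μm/a × 7.14 g/cm³ = 40.24 g·m⁻²·a⁻¹
Ordering by g·m⁻²·a⁻¹: zinc (40.2) > copper (24)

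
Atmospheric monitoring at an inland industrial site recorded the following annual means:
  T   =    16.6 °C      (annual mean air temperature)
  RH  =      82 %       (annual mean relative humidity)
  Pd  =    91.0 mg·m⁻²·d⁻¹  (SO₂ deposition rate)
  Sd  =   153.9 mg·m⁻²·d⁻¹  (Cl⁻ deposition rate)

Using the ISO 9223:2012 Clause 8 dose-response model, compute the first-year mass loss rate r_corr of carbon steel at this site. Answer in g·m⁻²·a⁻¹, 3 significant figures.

r_corr = 1.05e+03 g·m⁻²·a⁻¹

carbon steel: temperature factor f = -0.054·(6.6) = -0.3564
  sulphur-dioxide contribution → 66.7 μm/a
  chloride contribution → 67.34 μm/a
  total first-year rate 134 μm/a
Convert to mass loss: 134 μm/a × 7.85 g/cm³ = 1052 g·m⁻²·a⁻¹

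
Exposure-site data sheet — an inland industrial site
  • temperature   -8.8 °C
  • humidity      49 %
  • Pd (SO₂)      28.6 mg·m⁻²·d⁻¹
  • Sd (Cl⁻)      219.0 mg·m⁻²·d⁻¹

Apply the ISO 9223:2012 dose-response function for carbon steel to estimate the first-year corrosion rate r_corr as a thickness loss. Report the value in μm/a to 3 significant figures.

r_corr = 11.8 μm/a

carbon steel: f(T) = +0.150·(T−10) [T≤10 °C] = -2.8200
  sulphur-dioxide contribution → 1.608 μm/a
  chloride contribution → 10.21 μm/a
  ⇒ r_corr(carbon steel) = 11.82 μm/a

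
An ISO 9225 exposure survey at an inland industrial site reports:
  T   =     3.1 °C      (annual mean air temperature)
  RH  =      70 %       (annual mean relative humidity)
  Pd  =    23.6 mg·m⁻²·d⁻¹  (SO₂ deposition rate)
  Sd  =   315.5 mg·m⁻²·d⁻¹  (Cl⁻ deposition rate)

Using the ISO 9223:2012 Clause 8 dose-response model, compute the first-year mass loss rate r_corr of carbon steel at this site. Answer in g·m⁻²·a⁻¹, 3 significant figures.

carbon steel: temperature factor f = +0.150·(-6.9) = -1.0350
  SO₂ term: 1.77·23.6^0.52·exp(0.02·70-1.0350) = 13.19
  Sd branch = 0.102·Sd^0.62·e^(0.033·RH+0.04·T) = 41.21 μm/a
  sum: 13.19 + 41.21 → r_corr = 54.41 μm/a
Convert to mass loss: 54.41 μm/a × 7.85 g/cm³ = 427.1 g·m⁻²·a⁻¹

r_corr = 427 g·m⁻²·a⁻¹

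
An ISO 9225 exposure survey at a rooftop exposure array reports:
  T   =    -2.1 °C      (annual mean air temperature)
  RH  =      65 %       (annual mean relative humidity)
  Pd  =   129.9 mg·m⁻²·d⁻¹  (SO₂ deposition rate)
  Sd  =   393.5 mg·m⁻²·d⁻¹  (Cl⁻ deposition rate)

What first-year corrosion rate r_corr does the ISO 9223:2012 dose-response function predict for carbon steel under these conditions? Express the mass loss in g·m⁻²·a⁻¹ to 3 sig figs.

carbon steel: f(T) = +0.150·(T−10) [T≤10 °C] = -1.8150
  sulphur-dioxide contribution → 13.29 μm/a
  chloride contribution → 32.55 μm/a
  ⇒ r_corr(carbon steel) = 45.84 μm/a
Convert to mass loss: 45.84 μm/a × 7.85 g/cm³ = 359.8 g·m⁻²·a⁻¹

r_corr = 360 g·m⁻²·a⁻¹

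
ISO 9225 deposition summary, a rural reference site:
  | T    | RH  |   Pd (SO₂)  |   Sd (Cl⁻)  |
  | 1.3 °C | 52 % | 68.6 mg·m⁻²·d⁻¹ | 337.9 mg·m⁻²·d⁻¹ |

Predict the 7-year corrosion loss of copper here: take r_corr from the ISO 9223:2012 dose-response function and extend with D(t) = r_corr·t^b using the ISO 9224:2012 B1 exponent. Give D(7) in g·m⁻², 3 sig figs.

copper: temperature factor f = +0.126·(-8.7) = -1.0962
  SO₂ term: 0.0053·68.6^0.26·exp(0.059·52-1.0962) = 0.1143
  Cl⁻ term: 0.01025·337.9^0.27·exp(0.036·52+0.049·1.3) = 0.3421
  r_corr = 0.1143 + 0.3421 = 0.4564 μm/a
Long-term exponent b (ISO 9224 Table 2, B1) = 0.667
  D(7) = 0.4564 × 7^0.667 = 0.4564 × 3.662 = 1.671 μm
  Mass loss = 1.671 μm × 8.96 g/cm³ = 14.97 g·m⁻²

D(7) = 15.0 g·m⁻²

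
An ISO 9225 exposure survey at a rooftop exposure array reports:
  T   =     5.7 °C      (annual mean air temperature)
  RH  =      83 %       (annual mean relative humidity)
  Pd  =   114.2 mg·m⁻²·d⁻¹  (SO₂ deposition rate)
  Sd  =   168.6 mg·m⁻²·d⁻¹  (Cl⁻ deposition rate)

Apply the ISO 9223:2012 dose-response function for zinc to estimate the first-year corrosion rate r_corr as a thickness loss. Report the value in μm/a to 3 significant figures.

zinc: temperature factor f = +0.038·(-4.3) = -0.1634
  sulphur-dioxide contribution → 4.01 μm/a
  chloride contribution → 1.026 μm/a
  ⇒ r_corr(zinc) = 5.036 μm/a

r_corr = 5.04 μm/a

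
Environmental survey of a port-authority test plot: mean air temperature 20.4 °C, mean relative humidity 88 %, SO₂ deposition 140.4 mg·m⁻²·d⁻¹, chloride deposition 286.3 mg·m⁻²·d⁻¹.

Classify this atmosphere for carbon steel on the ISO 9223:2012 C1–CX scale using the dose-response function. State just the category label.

carbon steel: T>10 °C ⇒ hinge -0.054·(20.4−10) = -0.5616
  SO₂ term: 1.77·140.4^0.52·exp(0.02·88-0.5616) = 76.75
  Cl⁻ term: 0.102·286.3^0.62·exp(0.033·88+0.04·20.4) = 140.4
  r_corr = 76.75 + 140.4 = 217.2 μm/a
217 μm/a falls in (200, 700] for carbon steel → category CX

CX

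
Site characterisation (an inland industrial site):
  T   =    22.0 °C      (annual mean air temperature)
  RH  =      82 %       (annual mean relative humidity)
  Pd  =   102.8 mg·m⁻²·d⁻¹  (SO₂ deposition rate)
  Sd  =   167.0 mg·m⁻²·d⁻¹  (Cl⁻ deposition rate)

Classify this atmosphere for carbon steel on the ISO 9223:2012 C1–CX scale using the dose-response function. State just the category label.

carbon steel: temperature factor f = -0.054·(12.0) = -0.6480
  Pd branch = 1.77·Pd^0.52·e^(0.02·RH+f) = 53.09 μm/a
  Cl⁻ term: 0.102·167.0^0.62·exp(0.033·82+0.04·22.0) = 87.92
  r_corr = 53.09 + 87.92 = 141 μm/a
ISO 9223 Table 2 (carbon steel): 80 < 141 ≤ 200 μm/a ⇒ C5

C5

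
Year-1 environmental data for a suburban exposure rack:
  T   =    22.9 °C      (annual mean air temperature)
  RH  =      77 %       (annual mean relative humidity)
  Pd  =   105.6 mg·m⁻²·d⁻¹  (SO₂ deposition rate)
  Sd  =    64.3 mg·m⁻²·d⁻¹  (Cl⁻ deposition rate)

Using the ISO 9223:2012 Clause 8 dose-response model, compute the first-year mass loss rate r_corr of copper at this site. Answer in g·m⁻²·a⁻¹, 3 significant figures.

r_corr = 19.2 g·m⁻²·a⁻¹

copper: temperature factor f = -0.080·(12.9) = -1.0320
  SO₂ term: 0.0053·105.6^0.26·exp(0.059·77-1.0320) = 0.596
  Cl⁻ term: 0.01025·64.3^0.27·exp(0.036·77+0.049·22.9) = 1.549
  sum: 0.596 + 1.549 → r_corr = 2.145 μm/a
Convert to mass loss: 2.145 μm/a × 8.96 g/cm³ = 19.22 g·m⁻²·a⁻¹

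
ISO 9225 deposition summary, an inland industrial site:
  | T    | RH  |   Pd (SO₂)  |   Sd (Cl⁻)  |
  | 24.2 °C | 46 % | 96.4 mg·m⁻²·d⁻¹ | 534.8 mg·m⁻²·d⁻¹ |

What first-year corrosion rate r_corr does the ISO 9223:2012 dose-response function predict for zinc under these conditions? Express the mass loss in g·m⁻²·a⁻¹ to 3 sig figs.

zinc: f(T) = -0.071·(T−10) [T>10 °C] = -1.0082
  Pd branch = 0.0129·Pd^0.44·e^(0.046·RH+f) = 0.2915 μm/a
  Cl⁻ term: 0.0175·534.8^0.57·exp(0.008·46+0.085·24.2) = 7.1
  sum: 0.2915 + 7.1 → r_corr = 7.392 μm/a
Convert to mass loss: 7.392 μm/a × 7.14 g/cm³ = 52.78 g·m⁻²·a⁻¹

r_corr = 52.8 g·m⁻²·a⁻¹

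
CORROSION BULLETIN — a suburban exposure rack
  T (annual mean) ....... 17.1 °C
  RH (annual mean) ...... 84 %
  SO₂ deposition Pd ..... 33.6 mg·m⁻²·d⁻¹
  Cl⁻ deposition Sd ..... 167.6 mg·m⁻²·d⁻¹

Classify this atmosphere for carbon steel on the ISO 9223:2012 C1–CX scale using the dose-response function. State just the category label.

C5

carbon steel: f(T) = -0.054·(T−10) [T>10 °C] = -0.3834
  SO₂ term: 1.77·33.6^0.52·exp(0.02·84-0.3834) = 40.25
  Cl⁻ term: 0.102·167.6^0.62·exp(0.033·84+0.04·17.1) = 77.37
  r_corr = 40.25 + 77.37 = 117.6 μm/a
ISO 9223 Table 2 (carbon steel): 80 < 118 ≤ 200 μm/a ⇒ C5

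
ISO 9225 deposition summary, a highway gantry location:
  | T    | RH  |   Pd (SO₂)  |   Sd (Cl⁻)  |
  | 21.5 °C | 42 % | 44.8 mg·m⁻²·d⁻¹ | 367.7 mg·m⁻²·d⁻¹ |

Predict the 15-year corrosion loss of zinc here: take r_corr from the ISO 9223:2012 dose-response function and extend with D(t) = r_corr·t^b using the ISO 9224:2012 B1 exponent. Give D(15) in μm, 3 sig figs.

zinc: T>10 °C ⇒ hinge -0.071·(21.5−10) = -0.8165
  sulphur-dioxide contribution → 0.2097 μm/a
  chloride contribution → 4.415 μm/a
  ⇒ r_corr(zinc) = 4.625 μm/a
ISO 9224: D(t) = r_corr · t^b with b = 0.813 (zinc, B1)
  D(15) = 4.625 × 15^0.813 = 4.625 × 9.04 = 41.81 μm

D(15) = 41.8 μm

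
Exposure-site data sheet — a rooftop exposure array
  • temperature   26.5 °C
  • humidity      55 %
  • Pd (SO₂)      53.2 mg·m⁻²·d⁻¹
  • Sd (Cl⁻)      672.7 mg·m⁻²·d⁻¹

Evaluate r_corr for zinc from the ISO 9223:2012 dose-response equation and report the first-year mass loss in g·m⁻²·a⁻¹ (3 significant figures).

zinc: f(T) = -0.071·(T−10) [T>10 °C] = -1.1715
  Pd branch = 0.0129·Pd^0.44·e^(0.046·RH+f) = 0.2884 μm/a
  Cl⁻ term: 0.0175·672.7^0.57·exp(0.008·55+0.085·26.5) = 10.57
  r_corr = 0.2884 + 10.57 = 10.86 μm/a
Convert to mass loss: 10.86 μm/a × 7.14 g/cm³ = 77.56 g·m⁻²·a⁻¹

r_corr = 77.6 g·m⁻²·a⁻¹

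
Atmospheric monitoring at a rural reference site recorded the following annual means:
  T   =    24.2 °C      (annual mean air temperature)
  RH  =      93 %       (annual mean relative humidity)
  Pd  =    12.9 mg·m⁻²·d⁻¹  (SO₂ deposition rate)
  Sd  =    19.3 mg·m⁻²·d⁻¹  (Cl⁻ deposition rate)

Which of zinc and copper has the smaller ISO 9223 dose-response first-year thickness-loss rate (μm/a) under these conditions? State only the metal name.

zinc

zinc: temperature factor f = -0.071·(14.2) = -1.0082
  SO₂ term: 0.0129·12.9^0.44·exp(0.046·93-1.0082) = 1.045
  Cl⁻ term: 0.0175·19.3^0.57·exp(0.008·93+0.085·24.2) = 1.557
  sum: 1.045 + 1.557 → r_corr = 2.602 μm/a
copper: temperature factor f = -0.080·(14.2) = -1.1360
  Pd branch = 0.0053·Pd^0.26·e^(0.059·RH+f) = 0.7992 μm/a
  Cl⁻ term: 0.01025·19.3^0.27·exp(0.036·93+0.049·24.2) = 2.122
  sum: 0.7992 + 2.122 → r_corr = 2.922 μm/a
Ordering by μm/a: copper (2.92) > zinc (2.6)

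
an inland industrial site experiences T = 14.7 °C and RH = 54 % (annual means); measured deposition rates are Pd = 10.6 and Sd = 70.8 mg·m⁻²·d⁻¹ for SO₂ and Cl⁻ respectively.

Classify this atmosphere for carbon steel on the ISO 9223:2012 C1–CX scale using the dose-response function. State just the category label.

carbon steel: f(T) = -0.054·(T−10) [T>10 °C] = -0.2538
  SO₂ term: 1.77·10.6^0.52·exp(0.02·54-0.2538) = 13.8
  Sd branch = 0.102·Sd^0.62·e^(0.033·RH+0.04·T) = 15.31 μm/a
  r_corr = 13.8 + 15.31 = 29.11 μm/a
ISO 9223 Table 2 (carbon steel): 25 < 29.1 ≤ 50 μm/a ⇒ C3

C3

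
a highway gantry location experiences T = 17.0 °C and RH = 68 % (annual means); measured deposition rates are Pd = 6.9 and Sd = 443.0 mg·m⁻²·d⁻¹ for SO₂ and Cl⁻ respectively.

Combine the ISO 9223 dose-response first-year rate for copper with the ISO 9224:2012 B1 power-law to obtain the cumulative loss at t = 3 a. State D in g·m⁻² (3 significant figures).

copper: temperature factor f = -0.080·(7.0) = -0.5600
  Pd branch = 0.0053·Pd^0.26·e^(0.059·RH+f) = 0.2764 μm/a
  Sd branch = 0.01025·Sd^0.27·e^(0.036·RH+0.049·T) = 1.413 μm/a
  r_corr = 0.2764 + 1.413 = 1.69 μm/a
Power-law: D(3) = r_corr · 3^0.667
  D(3) = 1.69 × 3^0.667 = 1.69 × 2.081 = 3.516 μm
  Mass loss = 3.516 μm × 8.96 g/cm³ = 31.5 g·m⁻²

D(3) = 31.5 g·m⁻²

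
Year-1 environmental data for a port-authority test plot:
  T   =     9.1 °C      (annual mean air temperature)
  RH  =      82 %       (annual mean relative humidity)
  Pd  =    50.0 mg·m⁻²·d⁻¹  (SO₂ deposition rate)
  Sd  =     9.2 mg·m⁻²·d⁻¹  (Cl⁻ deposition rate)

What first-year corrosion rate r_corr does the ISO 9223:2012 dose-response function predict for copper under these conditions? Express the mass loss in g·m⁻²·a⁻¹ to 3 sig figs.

copper: T≤10 °C ⇒ hinge +0.126·(9.1−10) = -0.1134
  Pd branch = 0.0053·Pd^0.26·e^(0.059·RH+f) = 1.651 μm/a
  Cl⁻ term: 0.01025·9.2^0.27·exp(0.036·82+0.049·9.1) = 0.558
  r_corr = 1.651 + 0.558 = 2.209 μm/a
Convert to mass loss: 2.209 μm/a × 8.96 g/cm³ = 19.8 g·m⁻²·a⁻¹

r_corr = 19.8 g·m⁻²·a⁻¹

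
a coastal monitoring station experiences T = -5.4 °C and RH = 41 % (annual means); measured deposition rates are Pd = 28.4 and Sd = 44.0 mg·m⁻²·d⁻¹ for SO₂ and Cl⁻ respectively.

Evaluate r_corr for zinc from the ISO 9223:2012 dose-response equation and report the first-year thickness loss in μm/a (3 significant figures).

r_corr = 0.339 μm/a

zinc: f(T) = +0.038·(T−10) [T≤10 °C] = -0.5852
  SO₂ term: 0.0129·28.4^0.44·exp(0.046·41-0.5852) = 0.2065
  Cl⁻ term: 0.0175·44.0^0.57·exp(0.008·41+0.085·-5.4) = 0.1327
  r_corr = 0.2065 + 0.1327 = 0.3392 μm/a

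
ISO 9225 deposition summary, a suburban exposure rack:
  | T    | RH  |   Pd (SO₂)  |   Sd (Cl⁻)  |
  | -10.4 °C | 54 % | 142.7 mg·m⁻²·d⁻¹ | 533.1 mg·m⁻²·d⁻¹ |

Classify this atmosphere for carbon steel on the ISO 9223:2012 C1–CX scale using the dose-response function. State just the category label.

C2

carbon steel: f(T) = +0.150·(T−10) [T≤10 °C] = -3.0600
  SO₂ term: 1.77·142.7^0.52·exp(0.02·54-3.0600) = 3.224
  Sd branch = 0.102·Sd^0.62·e^(0.033·RH+0.04·T) = 19.61 μm/a
  sum: 3.224 + 19.61 → r_corr = 22.83 μm/a
ISO 9223 Table 2 (carbon steel): 1.3 < 22.8 ≤ 25 μm/a ⇒ C2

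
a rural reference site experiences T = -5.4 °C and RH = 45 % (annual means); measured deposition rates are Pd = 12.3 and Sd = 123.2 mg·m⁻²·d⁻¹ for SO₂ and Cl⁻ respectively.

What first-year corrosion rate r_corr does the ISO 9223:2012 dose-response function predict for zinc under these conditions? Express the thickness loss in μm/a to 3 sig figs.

r_corr = 0.418 μm/a

zinc: T≤10 °C ⇒ hinge +0.038·(-5.4−10) = -0.5852
  sulphur-dioxide contribution → 0.1718 μm/a
  chloride contribution → 0.2464 μm/a
  total first-year rate 0.4182 μm/a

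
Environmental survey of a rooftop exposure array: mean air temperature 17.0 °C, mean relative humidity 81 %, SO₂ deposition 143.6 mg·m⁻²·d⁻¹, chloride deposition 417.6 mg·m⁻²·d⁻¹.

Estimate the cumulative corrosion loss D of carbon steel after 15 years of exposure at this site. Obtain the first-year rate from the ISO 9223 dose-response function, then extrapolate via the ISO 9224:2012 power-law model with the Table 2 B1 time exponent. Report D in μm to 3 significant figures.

carbon steel: T>10 °C ⇒ hinge -0.054·(17.0−10) = -0.3780
  SO₂ term: 1.77·143.6^0.52·exp(0.02·81-0.3780) = 81.11
  Sd branch = 0.102·Sd^0.62·e^(0.033·RH+0.04·T) = 122.9 μm/a
  r_corr = 81.11 + 122.9 = 204 μm/a
ISO 9224: D(t) = r_corr · t^b with b = 0.523 (carbon steel, B1)
  D(15) = 204 × 15^0.523 = 204 × 4.122 = 841 μm

D(15) = 841 μm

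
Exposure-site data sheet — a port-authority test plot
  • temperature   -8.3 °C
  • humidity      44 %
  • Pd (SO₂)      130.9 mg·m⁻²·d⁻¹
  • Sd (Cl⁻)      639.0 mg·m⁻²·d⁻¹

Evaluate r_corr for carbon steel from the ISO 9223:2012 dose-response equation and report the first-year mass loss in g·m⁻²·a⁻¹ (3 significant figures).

carbon steel: T≤10 °C ⇒ hinge +0.150·(-8.3−10) = -2.7450
  Pd branch = 1.77·Pd^0.52·e^(0.02·RH+f) = 3.458 μm/a
  Cl⁻ term: 0.102·639.0^0.62·exp(0.033·44+0.04·-8.3) = 17.16
  r_corr = 3.458 + 17.16 = 20.61 μm/a
Convert to mass loss: 20.61 μm/a × 7.85 g/cm³ = 161.8 g·m⁻²·a⁻¹

r_corr = 162 g·m⁻²·a⁻¹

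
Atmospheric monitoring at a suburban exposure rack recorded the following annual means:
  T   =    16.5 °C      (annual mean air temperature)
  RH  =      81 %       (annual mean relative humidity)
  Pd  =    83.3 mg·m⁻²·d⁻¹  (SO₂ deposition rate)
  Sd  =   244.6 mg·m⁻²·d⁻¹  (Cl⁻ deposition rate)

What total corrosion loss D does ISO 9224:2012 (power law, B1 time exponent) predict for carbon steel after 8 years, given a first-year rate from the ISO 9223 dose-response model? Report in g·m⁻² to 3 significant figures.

carbon steel: T>10 °C ⇒ hinge -0.054·(16.5−10) = -0.3510
  Pd branch = 1.77·Pd^0.52·e^(0.02·RH+f) = 62.78 μm/a
  Sd branch = 0.102·Sd^0.62·e^(0.033·RH+0.04·T) = 86.49 μm/a
  sum: 62.78 + 86.49 → r_corr = 149.3 μm/a
Long-term exponent b (ISO 9224 Table 2, B1) = 0.523
  D(8) = 149.3 × 8^0.523 = 149.3 × 2.967 = 442.9 μm
  Mass loss = 442.9 μm × 7.85 g/cm³ = 3477 g·m⁻²

D(8) = 3.48e+03 g·m⁻²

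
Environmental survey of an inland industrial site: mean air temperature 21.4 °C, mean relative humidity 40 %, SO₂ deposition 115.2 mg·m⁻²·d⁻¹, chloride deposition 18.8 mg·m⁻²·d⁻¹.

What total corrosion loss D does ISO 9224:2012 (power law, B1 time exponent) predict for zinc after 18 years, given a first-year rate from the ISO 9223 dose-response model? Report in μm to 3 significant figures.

zinc: T>10 °C ⇒ hinge -0.071·(21.4−10) = -0.8094
  Pd branch = 0.0129·Pd^0.44·e^(0.046·RH+f) = 0.2919 μm/a
  Cl⁻ term: 0.0175·18.8^0.57·exp(0.008·40+0.085·21.4) = 0.7912
  sum: 0.2919 + 0.7912 → r_corr = 1.083 μm/a
ISO 9224: D(t) = r_corr · t^b with b = 0.813 (zinc, B1)
  D(18) = 1.083 × 18^0.813 = 1.083 × 10.48 = 11.35 μm

D(18) = 11.4 μm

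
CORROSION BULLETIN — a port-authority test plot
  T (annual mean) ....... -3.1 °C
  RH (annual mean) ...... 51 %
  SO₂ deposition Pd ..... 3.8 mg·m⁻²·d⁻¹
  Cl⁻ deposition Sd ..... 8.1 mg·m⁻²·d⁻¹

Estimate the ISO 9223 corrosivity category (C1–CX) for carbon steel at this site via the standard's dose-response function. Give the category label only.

carbon steel: f(T) = +0.150·(T−10) [T≤10 °C] = -1.9650
  sulphur-dioxide contribution → 1.377 μm/a
  chloride contribution → 1.774 μm/a
  ⇒ r_corr(carbon steel) = 3.151 μm/a
3.15 μm/a falls in (1.3, 25] for carbon steel → category C2

C2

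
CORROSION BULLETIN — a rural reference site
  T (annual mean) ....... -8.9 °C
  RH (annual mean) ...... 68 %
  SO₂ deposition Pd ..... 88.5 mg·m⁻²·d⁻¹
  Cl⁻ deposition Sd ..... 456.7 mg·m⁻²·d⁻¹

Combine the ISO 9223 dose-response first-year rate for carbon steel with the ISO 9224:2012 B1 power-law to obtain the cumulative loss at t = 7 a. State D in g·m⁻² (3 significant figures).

D(7) = 743 g·m⁻²

carbon steel: temperature factor f = +0.150·(-18.9) = -2.8350
  sulphur-dioxide contribution → 4.167 μm/a
  chloride contribution → 30.03 μm/a
  total first-year rate 34.19 μm/a
Power-law: D(7) = r_corr · 7^0.523
  D(7) = 34.19 × 7^0.523 = 34.19 × 2.767 = 94.61 μm
  Mass loss = 94.61 μm × 7.85 g/cm³ = 742.7 g·m⁻²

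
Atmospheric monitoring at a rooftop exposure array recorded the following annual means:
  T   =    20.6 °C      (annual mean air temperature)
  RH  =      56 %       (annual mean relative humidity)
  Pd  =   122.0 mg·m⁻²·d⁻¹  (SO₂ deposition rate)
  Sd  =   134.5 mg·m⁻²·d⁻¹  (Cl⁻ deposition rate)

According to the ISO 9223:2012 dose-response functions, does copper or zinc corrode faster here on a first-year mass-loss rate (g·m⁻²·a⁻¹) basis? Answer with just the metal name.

zinc

copper: f(T) = -0.080·(T−10) [T>10 °C] = -0.8480
  SO₂ term: 0.0053·122.0^0.26·exp(0.059·56-0.8480) = 0.2155
  Cl⁻ term: 0.01025·134.5^0.27·exp(0.036·56+0.049·20.6) = 0.7932
  r_corr = 0.2155 + 0.7932 = 1.009 μm/a
  mass loss = 1.009 μm/a × 8.96 g/cm³ = 9.038 g·m⁻²·a⁻¹
zinc: T>10 °C ⇒ hinge -0.071·(20.6−10) = -0.7526
  SO₂ term: 0.0129·122.0^0.44·exp(0.046·56-0.7526) = 0.6614
  Sd branch = 0.0175·Sd^0.57·e^(0.008·RH+0.085·T) = 2.579 μm/a
  sum: 0.6614 + 2.579 → r_corr = 3.24 μm/a
  mass loss = 3.24 μm/a × 7.14 g/cm³ = 23.14 g·m⁻²·a⁻¹
Ordering by g·m⁻²·a⁻¹: zinc (23.1) > copper (9.04)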